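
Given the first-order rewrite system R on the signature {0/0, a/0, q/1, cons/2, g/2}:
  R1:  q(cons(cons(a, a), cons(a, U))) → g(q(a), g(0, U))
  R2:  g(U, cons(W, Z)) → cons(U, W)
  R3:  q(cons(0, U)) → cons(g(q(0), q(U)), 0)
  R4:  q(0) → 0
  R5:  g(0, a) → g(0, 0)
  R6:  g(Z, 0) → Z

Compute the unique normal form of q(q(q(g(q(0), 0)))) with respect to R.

0

1. q(q(q(g(q(0), 0))))  →  q(q(q(q(0))))   [R6 at 1.1.1]
2. q(q(q(q(0))))  →  q(q(q(0)))   [R4 at 1.1.1]
3. q(q(q(0)))  →  q(q(0))   [R4 at 1.1]
4. q(q(0))  →  q(0)   [R4 at 1]
5. q(0)  →  0   [R4 at ε]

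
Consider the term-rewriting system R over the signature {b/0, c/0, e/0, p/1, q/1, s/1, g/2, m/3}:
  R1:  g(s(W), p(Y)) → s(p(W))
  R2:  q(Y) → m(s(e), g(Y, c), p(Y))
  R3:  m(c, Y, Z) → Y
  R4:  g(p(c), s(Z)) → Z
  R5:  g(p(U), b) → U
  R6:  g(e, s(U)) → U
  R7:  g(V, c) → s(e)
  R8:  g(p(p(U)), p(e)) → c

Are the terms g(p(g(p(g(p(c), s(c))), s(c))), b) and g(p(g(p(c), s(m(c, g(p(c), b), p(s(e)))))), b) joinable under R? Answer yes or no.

yes — NF(t₁) = c, NF(t₂) = c

Reduce t₁ = g(p(g(p(g(p(c), s(c))), s(c))), b):
1. g(p(g(p(g(p(c), s(c))), s(c))), b)  →  g(p(g(p(c), s(c))), s(c))   [R5 at ε]
2. g(p(g(p(c), s(c))), s(c))  →  g(p(c), s(c))   [R4 at 1.1]
3. g(p(c), s(c))  →  c   [R4 at ε]

Reduce t₂ = g(p(g(p(c), s(m(c, g(p(c), b), p(s(e)))))), b):
1. g(p(g(p(c), s(m(c, g(p(c), b), p(s(e)))))), b)  →  g(p(c), s(m(c, g(p(c), b), p(s(e)))))   [R5 at ε]
2. g(p(c), s(m(c, g(p(c), b), p(s(e)))))  →  m(c, g(p(c), b), p(s(e)))   [R4 at ε]
3. m(c, g(p(c), b), p(s(e)))  →  g(p(c), b)   [R3 at ε]
4. g(p(c), b)  →  c   [R5 at ε]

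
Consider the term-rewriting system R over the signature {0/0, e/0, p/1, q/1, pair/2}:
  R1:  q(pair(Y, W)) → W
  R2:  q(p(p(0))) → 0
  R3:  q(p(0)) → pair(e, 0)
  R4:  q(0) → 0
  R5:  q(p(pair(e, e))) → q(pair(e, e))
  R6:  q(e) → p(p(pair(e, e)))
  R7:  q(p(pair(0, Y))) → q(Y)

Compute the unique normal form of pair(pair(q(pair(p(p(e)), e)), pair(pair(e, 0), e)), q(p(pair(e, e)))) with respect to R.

pair(pair(e, pair(pair(e, 0), e)), e)

1. pair(pair(q(pair(p(p(e)), e)), pair(pair(e, 0), e)), q(p(pair(e, e))))  →  pair(pair(e, pair(pair(e, 0), e)), q(p(pair(e, e))))   [R1 at 1.1]
2. pair(pair(e, pair(pair(e, 0), e)), q(p(pair(e, e))))  →  pair(pair(e, pair(pair(e, 0), e)), q(pair(e, e)))   [R5 at 2]
3. pair(pair(e, pair(pair(e, 0), e)), q(pair(e, e)))  →  pair(pair(e, pair(pair(e, 0), e)), e)   [R1 at 2]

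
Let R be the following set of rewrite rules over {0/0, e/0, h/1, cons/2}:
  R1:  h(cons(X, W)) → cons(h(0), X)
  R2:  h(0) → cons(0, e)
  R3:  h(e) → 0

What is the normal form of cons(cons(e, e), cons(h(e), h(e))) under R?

cons(cons(e, e), cons(0, 0))

1. cons(cons(e, e), cons(h(e), h(e)))  →  cons(cons(e, e), cons(0, h(e)))   [R3 at 2.1]
2. cons(cons(e, e), cons(0, h(e)))  →  cons(cons(e, e), cons(0, 0))   [R3 at 2.2]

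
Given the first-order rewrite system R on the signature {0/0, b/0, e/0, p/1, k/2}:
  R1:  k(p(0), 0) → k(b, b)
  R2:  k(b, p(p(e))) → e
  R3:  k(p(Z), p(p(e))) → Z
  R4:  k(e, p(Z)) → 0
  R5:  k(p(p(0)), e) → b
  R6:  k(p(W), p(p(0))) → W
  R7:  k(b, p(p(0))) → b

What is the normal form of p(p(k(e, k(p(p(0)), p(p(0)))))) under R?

p(p(0))

1. p(p(k(e, k(p(p(0)), p(p(0))))))  →  p(p(k(e, p(0))))   [R6 at 1.1.2]
2. p(p(k(e, p(0))))  →  p(p(0))   [R4 at 1.1]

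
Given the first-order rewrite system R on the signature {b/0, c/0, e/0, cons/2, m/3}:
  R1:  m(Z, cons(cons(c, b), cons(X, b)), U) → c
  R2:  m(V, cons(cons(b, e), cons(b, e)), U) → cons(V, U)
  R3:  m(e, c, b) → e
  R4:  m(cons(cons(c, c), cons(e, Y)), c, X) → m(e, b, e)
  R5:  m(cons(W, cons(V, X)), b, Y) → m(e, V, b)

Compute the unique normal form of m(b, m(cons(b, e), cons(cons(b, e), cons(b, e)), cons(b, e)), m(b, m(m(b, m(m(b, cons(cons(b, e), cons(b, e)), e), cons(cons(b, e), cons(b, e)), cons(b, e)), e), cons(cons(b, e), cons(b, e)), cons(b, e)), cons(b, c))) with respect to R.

1. m(b, m(cons(b, e), cons(cons(b, e), cons(b, e)), cons(b, e)), m(b, m(m(b, m(m(b, cons(cons(b, e), cons(b, e)), e), cons(cons(b, e), cons(b, e)), cons(b, e)), e), cons(cons(b, e), cons(b, e)), cons(b, e)), cons(b, c)))  →  m(b, cons(cons(b, e), cons(b, e)), m(b, m(m(b, m(m(b, cons(cons(b, e), cons(b, e)), e), cons(cons(b, e), cons(b, e)), cons(b, e)), e), cons(cons(b, e), cons(b, e)), cons(b, e)), cons(b, c)))   [R2 at 2]
2. m(b, cons(cons(b, e), cons(b, e)), m(b, m(m(b, m(m(b, cons(cons(b, e), cons(b, e)), e), cons(cons(b, e), cons(b, e)), cons(b, e)), e), cons(cons(b, e), cons(b, e)), cons(b, e)), cons(b, c)))  →  cons(b, m(b, m(m(b, m(m(b, cons(cons(b, e), cons(b, e)), e), cons(cons(b, e), cons(b, e)), cons(b, e)), e), cons(cons(b, e), cons(b, e)), cons(b, e)), cons(b, c)))   [R2 at ε]
3. cons(b, m(b, m(m(b, m(m(b, cons(cons(b, e), cons(b, e)), e), cons(cons(b, e), cons(b, e)), cons(b, e)), e), cons(cons(b, e), cons(b, e)), cons(b, e)), cons(b, c)))  →  cons(b, m(b, cons(m(b, m(m(b, cons(cons(b, e), cons(b, e)), e), cons(cons(b, e), cons(b, e)), cons(b, e)), e), cons(b, e)), cons(b, c)))   [R2 at 2.2]
4. cons(b, m(b, cons(m(b, m(m(b, cons(cons(b, e), cons(b, e)), e), cons(cons(b, e), cons(b, e)), cons(b, e)), e), cons(b, e)), cons(b, c)))  →  cons(b, m(b, cons(m(b, cons(m(b, cons(cons(b, e), cons(b, e)), e), cons(b, e)), e), cons(b, e)), cons(b, c)))   [R2 at 2.2.1.2]
5. cons(b, m(b, cons(m(b, cons(m(b, cons(cons(b, e), cons(b, e)), e), cons(b, e)), e), cons(b, e)), cons(b, c)))  →  cons(b, m(b, cons(m(b, cons(cons(b, e), cons(b, e)), e), cons(b, e)), cons(b, c)))   [R2 at 2.2.1.2.1]
6. cons(b, m(b, cons(m(b, cons(cons(b, e), cons(b, e)), e), cons(b, e)), cons(b, c)))  →  cons(b, m(b, cons(cons(b, e), cons(b, e)), cons(b, c)))   [R2 at 2.2.1]
7. cons(b, m(b, cons(cons(b, e), cons(b, e)), cons(b, c)))  →  cons(b, cons(b, cons(b, c)))   [R2 at 2]

cons(b, cons(b, cons(b, c)))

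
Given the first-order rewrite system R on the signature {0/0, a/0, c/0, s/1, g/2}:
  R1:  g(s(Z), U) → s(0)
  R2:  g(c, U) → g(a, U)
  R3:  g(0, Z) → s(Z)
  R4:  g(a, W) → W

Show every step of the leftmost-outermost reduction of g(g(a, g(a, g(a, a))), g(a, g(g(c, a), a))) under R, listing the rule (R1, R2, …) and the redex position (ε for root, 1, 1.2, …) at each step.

a

1. g(g(a, g(a, g(a, a))), g(a, g(g(c, a), a)))  →  g(g(a, g(a, a)), g(a, g(g(c, a), a)))   [R4 at 1]
2. g(g(a, g(a, a)), g(a, g(g(c, a), a)))  →  g(g(a, a), g(a, g(g(c, a), a)))   [R4 at 1]
3. g(g(a, a), g(a, g(g(c, a), a)))  →  g(a, g(a, g(g(c, a), a)))   [R4 at 1]
4. g(a, g(a, g(g(c, a), a)))  →  g(a, g(g(c, a), a))   [R4 at ε]
5. g(a, g(g(c, a), a))  →  g(g(c, a), a)   [R4 at ε]
6. g(g(c, a), a)  →  g(g(a, a), a)   [R2 at 1]
7. g(g(a, a), a)  →  g(a, a)   [R4 at 1]
8. g(a, a)  →  a   [R4 at ε]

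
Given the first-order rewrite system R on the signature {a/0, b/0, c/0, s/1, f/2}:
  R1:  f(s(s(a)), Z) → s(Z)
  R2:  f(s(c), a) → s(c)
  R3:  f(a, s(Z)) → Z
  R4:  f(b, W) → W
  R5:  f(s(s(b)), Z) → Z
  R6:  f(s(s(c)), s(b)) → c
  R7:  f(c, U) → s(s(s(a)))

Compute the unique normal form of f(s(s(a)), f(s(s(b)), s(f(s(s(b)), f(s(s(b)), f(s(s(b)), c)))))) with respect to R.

s(s(c))

1. f(s(s(a)), f(s(s(b)), s(f(s(s(b)), f(s(s(b)), f(s(s(b)), c))))))  →  s(f(s(s(b)), s(f(s(s(b)), f(s(s(b)), f(s(s(b)), c))))))   [R1 at ε]
2. s(f(s(s(b)), s(f(s(s(b)), f(s(s(b)), f(s(s(b)), c))))))  →  s(s(f(s(s(b)), f(s(s(b)), f(s(s(b)), c)))))   [R5 at 1]
3. s(s(f(s(s(b)), f(s(s(b)), f(s(s(b)), c)))))  →  s(s(f(s(s(b)), f(s(s(b)), c))))   [R5 at 1.1]
4. s(s(f(s(s(b)), f(s(s(b)), c))))  →  s(s(f(s(s(b)), c)))   [R5 at 1.1]
5. s(s(f(s(s(b)), c)))  →  s(s(c))   [R5 at 1.1]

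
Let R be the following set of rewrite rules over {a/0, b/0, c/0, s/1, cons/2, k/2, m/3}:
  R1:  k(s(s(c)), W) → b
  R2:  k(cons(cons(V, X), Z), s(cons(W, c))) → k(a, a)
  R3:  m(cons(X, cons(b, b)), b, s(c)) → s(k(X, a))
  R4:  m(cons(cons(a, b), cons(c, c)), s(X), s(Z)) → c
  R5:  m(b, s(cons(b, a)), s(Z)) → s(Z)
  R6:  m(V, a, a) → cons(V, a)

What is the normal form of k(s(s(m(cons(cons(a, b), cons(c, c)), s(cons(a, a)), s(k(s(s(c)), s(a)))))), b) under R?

b

1. k(s(s(m(cons(cons(a, b), cons(c, c)), s(cons(a, a)), s(k(s(s(c)), s(a)))))), b)  →  k(s(s(c)), b)   [R4 at 1.1.1]
2. k(s(s(c)), b)  →  b   [R1 at ε]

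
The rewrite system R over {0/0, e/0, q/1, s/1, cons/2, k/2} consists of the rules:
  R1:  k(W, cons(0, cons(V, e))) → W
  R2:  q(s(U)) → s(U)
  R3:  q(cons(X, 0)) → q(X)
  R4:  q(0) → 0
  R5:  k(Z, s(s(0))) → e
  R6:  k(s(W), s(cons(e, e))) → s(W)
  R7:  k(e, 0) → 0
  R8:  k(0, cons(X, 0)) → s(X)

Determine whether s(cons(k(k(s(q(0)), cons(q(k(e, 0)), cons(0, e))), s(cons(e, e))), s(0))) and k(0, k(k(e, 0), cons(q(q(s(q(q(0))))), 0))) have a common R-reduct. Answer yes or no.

no — NF(t₁) = s(cons(s(0), s(0))), NF(t₂) = e

Reduce t₁ = s(cons(k(k(s(q(0)), cons(q(k(e, 0)), cons(0, e))), s(cons(e, e))), s(0))):
1. s(cons(k(k(s(q(0)), cons(q(k(e, 0)), cons(0, e))), s(cons(e, e))), s(0)))  →  s(cons(k(k(s(0), cons(q(k(e, 0)), cons(0, e))), s(cons(e, e))), s(0)))   [R4 at 1.1.1.1.1]
2. s(cons(k(k(s(0), cons(q(k(e, 0)), cons(0, e))), s(cons(e, e))), s(0)))  →  s(cons(k(k(s(0), cons(q(0), cons(0, e))), s(cons(e, e))), s(0)))   [R7 at 1.1.1.2.1.1]
3. s(cons(k(k(s(0), cons(q(0), cons(0, e))), s(cons(e, e))), s(0)))  →  s(cons(k(k(s(0), cons(0, cons(0, e))), s(cons(e, e))), s(0)))   [R4 at 1.1.1.2.1]
4. s(cons(k(k(s(0), cons(0, cons(0, e))), s(cons(e, e))), s(0)))  →  s(cons(k(s(0), s(cons(e, e))), s(0)))   [R1 at 1.1.1]
5. s(cons(k(s(0), s(cons(e, e))), s(0)))  →  s(cons(s(0), s(0)))   [R6 at 1.1]

Reduce t₂ = k(0, k(k(e, 0), cons(q(q(s(q(q(0))))), 0))):
1. k(0, k(k(e, 0), cons(q(q(s(q(q(0))))), 0)))  →  k(0, k(0, cons(q(q(s(q(q(0))))), 0)))   [R7 at 2.1]
2. k(0, k(0, cons(q(q(s(q(q(0))))), 0)))  →  k(0, s(q(q(s(q(q(0)))))))   [R8 at 2]
3. k(0, s(q(q(s(q(q(0)))))))  →  k(0, s(q(s(q(q(0))))))   [R2 at 2.1.1]
4. k(0, s(q(s(q(q(0))))))  →  k(0, s(s(q(q(0)))))   [R2 at 2.1]
5. k(0, s(s(q(q(0)))))  →  k(0, s(s(q(0))))   [R4 at 2.1.1.1]
6. k(0, s(s(q(0))))  →  k(0, s(s(0)))   [R4 at 2.1.1]
7. k(0, s(s(0)))  →  e   [R5 at ε]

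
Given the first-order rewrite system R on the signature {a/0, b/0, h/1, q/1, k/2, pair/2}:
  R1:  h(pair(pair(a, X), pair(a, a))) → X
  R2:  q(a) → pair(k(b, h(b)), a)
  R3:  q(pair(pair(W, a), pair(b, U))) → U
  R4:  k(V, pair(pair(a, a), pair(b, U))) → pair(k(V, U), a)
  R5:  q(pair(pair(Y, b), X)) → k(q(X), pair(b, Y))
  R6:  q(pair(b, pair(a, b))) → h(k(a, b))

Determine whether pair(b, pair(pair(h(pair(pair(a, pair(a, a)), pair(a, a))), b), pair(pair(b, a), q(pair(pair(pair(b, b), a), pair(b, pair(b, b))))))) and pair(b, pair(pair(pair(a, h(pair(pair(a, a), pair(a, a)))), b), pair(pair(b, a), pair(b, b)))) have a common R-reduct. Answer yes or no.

Reduce t₁ = pair(b, pair(pair(h(pair(pair(a, pair(a, a)), pair(a, a))), b), pair(pair(b, a), q(pair(pair(pair(b, b), a), pair(b, pair(b, b))))))):
1. pair(b, pair(pair(h(pair(pair(a, pair(a, a)), pair(a, a))), b), pair(pair(b, a), q(pair(pair(pair(b, b), a), pair(b, pair(b, b)))))))  →  pair(b, pair(pair(pair(a, a), b), pair(pair(b, a), q(pair(pair(pair(b, b), a), pair(b, pair(b, b)))))))   [R1 at 2.1.1]
2. pair(b, pair(pair(pair(a, a), b), pair(pair(b, a), q(pair(pair(pair(b, b), a), pair(b, pair(b, b)))))))  →  pair(b, pair(pair(pair(a, a), b), pair(pair(b, a), pair(b, b))))   [R3 at 2.2.2]

Reduce t₂ = pair(b, pair(pair(pair(a, h(pair(pair(a, a), pair(a, a)))), b), pair(pair(b, a), pair(b, b)))):
1. pair(b, pair(pair(pair(a, h(pair(pair(a, a), pair(a, a)))), b), pair(pair(b, a), pair(b, b))))  →  pair(b, pair(pair(pair(a, a), b), pair(pair(b, a), pair(b, b))))   [R1 at 2.1.1.2]

yes — NF(t₁) = pair(b, pair(pair(pair(a, a), b), pair(pair(b, a), pair(b, b)))), NF(t₂) = pair(b, pair(pair(pair(a, a), b), pair(pair(b, a), pair(b, b))))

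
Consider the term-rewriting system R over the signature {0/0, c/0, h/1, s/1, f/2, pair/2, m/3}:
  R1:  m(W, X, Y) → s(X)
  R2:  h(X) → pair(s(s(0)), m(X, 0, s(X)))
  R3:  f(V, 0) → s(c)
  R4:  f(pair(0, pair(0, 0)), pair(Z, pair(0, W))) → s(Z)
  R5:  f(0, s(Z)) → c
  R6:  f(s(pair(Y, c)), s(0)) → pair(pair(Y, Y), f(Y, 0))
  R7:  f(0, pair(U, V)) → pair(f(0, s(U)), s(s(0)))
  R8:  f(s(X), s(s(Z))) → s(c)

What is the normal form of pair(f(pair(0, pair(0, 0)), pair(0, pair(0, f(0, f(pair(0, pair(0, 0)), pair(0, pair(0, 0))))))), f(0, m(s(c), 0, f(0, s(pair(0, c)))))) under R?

pair(s(0), c)

1. pair(f(pair(0, pair(0, 0)), pair(0, pair(0, f(0, f(pair(0, pair(0, 0)), pair(0, pair(0, 0))))))), f(0, m(s(c), 0, f(0, s(pair(0, c))))))  →  pair(s(0), f(0, m(s(c), 0, f(0, s(pair(0, c))))))   [R4 at 1]
2. pair(s(0), f(0, m(s(c), 0, f(0, s(pair(0, c))))))  →  pair(s(0), f(0, s(0)))   [R1 at 2.2]
3. pair(s(0), f(0, s(0)))  →  pair(s(0), c)   [R5 at 2]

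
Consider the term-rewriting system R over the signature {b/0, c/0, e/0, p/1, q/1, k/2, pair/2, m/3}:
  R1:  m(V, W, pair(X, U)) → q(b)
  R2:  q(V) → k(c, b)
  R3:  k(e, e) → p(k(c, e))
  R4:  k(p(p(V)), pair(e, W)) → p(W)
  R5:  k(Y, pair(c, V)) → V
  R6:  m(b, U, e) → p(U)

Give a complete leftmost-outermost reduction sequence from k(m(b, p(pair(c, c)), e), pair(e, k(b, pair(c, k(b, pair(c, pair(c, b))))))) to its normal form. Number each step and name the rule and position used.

p(pair(c, b))

1. k(m(b, p(pair(c, c)), e), pair(e, k(b, pair(c, k(b, pair(c, pair(c, b)))))))  →  k(p(p(pair(c, c))), pair(e, k(b, pair(c, k(b, pair(c, pair(c, b)))))))   [R6 at 1]
2. k(p(p(pair(c, c))), pair(e, k(b, pair(c, k(b, pair(c, pair(c, b)))))))  →  p(k(b, pair(c, k(b, pair(c, pair(c, b))))))   [R4 at ε]
3. p(k(b, pair(c, k(b, pair(c, pair(c, b))))))  →  p(k(b, pair(c, pair(c, b))))   [R5 at 1]
4. p(k(b, pair(c, pair(c, b))))  →  p(pair(c, b))   [R5 at 1]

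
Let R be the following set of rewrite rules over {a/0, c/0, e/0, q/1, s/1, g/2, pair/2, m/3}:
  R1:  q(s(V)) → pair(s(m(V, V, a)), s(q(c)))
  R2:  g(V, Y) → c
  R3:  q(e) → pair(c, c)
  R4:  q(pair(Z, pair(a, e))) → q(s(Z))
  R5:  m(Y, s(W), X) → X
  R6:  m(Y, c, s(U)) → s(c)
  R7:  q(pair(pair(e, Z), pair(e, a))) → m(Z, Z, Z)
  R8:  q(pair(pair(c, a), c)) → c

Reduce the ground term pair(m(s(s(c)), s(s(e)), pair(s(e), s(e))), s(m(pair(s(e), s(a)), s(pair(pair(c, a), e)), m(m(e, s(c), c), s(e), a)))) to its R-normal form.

pair(pair(s(e), s(e)), s(a))

1. pair(m(s(s(c)), s(s(e)), pair(s(e), s(e))), s(m(pair(s(e), s(a)), s(pair(pair(c, a), e)), m(m(e, s(c), c), s(e), a))))  →  pair(pair(s(e), s(e)), s(m(pair(s(e), s(a)), s(pair(pair(c, a), e)), m(m(e, s(c), c), s(e), a))))   [R5 at 1]
2. pair(pair(s(e), s(e)), s(m(pair(s(e), s(a)), s(pair(pair(c, a), e)), m(m(e, s(c), c), s(e), a))))  →  pair(pair(s(e), s(e)), s(m(m(e, s(c), c), s(e), a)))   [R5 at 2.1]
3. pair(pair(s(e), s(e)), s(m(m(e, s(c), c), s(e), a)))  →  pair(pair(s(e), s(e)), s(a))   [R5 at 2.1]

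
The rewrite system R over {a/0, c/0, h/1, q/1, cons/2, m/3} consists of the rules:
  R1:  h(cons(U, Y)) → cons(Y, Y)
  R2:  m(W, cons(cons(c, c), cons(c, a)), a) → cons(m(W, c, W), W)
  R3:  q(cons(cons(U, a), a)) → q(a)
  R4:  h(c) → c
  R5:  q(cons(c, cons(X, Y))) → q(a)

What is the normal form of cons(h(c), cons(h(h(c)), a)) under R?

cons(c, cons(c, a))

1. cons(h(c), cons(h(h(c)), a))  →  cons(c, cons(h(h(c)), a))   [R4 at 1]
2. cons(c, cons(h(h(c)), a))  →  cons(c, cons(h(c), a))   [R4 at 2.1.1]
3. cons(c, cons(h(c), a))  →  cons(c, cons(c, a))   [R4 at 2.1]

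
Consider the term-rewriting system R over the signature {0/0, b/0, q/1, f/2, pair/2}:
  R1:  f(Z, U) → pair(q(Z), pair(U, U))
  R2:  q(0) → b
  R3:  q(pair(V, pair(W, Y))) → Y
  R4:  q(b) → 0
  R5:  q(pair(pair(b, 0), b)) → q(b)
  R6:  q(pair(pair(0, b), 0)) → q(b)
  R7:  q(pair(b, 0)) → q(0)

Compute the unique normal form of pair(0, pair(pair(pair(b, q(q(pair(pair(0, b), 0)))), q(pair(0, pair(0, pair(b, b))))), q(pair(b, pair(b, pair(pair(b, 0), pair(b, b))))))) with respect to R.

pair(0, pair(pair(pair(b, b), pair(b, b)), pair(pair(b, 0), pair(b, b))))

1. pair(0, pair(pair(pair(b, q(q(pair(pair(0, b), 0)))), q(pair(0, pair(0, pair(b, b))))), q(pair(b, pair(b, pair(pair(b, 0), pair(b, b)))))))  →  pair(0, pair(pair(pair(b, q(q(b))), q(pair(0, pair(0, pair(b, b))))), q(pair(b, pair(b, pair(pair(b, 0), pair(b, b)))))))   [R6 at 2.1.1.2.1]
2. pair(0, pair(pair(pair(b, q(q(b))), q(pair(0, pair(0, pair(b, b))))), q(pair(b, pair(b, pair(pair(b, 0), pair(b, b)))))))  →  pair(0, pair(pair(pair(b, q(0)), q(pair(0, pair(0, pair(b, b))))), q(pair(b, pair(b, pair(pair(b, 0), pair(b, b)))))))   [R4 at 2.1.1.2.1]
3. pair(0, pair(pair(pair(b, q(0)), q(pair(0, pair(0, pair(b, b))))), q(pair(b, pair(b, pair(pair(b, 0), pair(b, b)))))))  →  pair(0, pair(pair(pair(b, b), q(pair(0, pair(0, pair(b, b))))), q(pair(b, pair(b, pair(pair(b, 0), pair(b, b)))))))   [R2 at 2.1.1.2]
4. pair(0, pair(pair(pair(b, b), q(pair(0, pair(0, pair(b, b))))), q(pair(b, pair(b, pair(pair(b, 0), pair(b, b)))))))  →  pair(0, pair(pair(pair(b, b), pair(b, b)), q(pair(b, pair(b, pair(pair(b, 0), pair(b, b)))))))   [R3 at 2.1.2]
5. pair(0, pair(pair(pair(b, b), pair(b, b)), q(pair(b, pair(b, pair(pair(b, 0), pair(b, b)))))))  →  pair(0, pair(pair(pair(b, b), pair(b, b)), pair(pair(b, 0), pair(b, b))))   [R3 at 2.2]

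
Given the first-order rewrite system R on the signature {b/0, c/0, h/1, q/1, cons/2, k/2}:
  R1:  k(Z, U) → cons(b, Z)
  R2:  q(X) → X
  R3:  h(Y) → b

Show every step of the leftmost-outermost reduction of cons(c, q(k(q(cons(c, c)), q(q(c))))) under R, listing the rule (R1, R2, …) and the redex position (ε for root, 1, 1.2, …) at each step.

1. cons(c, q(k(q(cons(c, c)), q(q(c)))))  →  cons(c, k(q(cons(c, c)), q(q(c))))   [R2 at 2]
2. cons(c, k(q(cons(c, c)), q(q(c))))  →  cons(c, cons(b, q(cons(c, c))))   [R1 at 2]
3. cons(c, cons(b, q(cons(c, c))))  →  cons(c, cons(b, cons(c, c)))   [R2 at 2.2]

cons(c, cons(b, cons(c, c)))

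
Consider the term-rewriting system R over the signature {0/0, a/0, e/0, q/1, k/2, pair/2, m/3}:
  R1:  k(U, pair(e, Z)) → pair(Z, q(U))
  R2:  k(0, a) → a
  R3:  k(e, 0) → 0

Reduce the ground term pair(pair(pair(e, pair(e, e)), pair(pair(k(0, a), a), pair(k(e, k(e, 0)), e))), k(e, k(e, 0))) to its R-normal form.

1. pair(pair(pair(e, pair(e, e)), pair(pair(k(0, a), a), pair(k(e, k(e, 0)), e))), k(e, k(e, 0)))  →  pair(pair(pair(e, pair(e, e)), pair(pair(a, a), pair(k(e, k(e, 0)), e))), k(e, k(e, 0)))   [R2 at 1.2.1.1]
2. pair(pair(pair(e, pair(e, e)), pair(pair(a, a), pair(k(e, k(e, 0)), e))), k(e, k(e, 0)))  →  pair(pair(pair(e, pair(e, e)), pair(pair(a, a), pair(k(e, 0), e))), k(e, k(e, 0)))   [R3 at 1.2.2.1.2]
3. pair(pair(pair(e, pair(e, e)), pair(pair(a, a), pair(k(e, 0), e))), k(e, k(e, 0)))  →  pair(pair(pair(e, pair(e, e)), pair(pair(a, a), pair(0, e))), k(e, k(e, 0)))   [R3 at 1.2.2.1]
4. pair(pair(pair(e, pair(e, e)), pair(pair(a, a), pair(0, e))), k(e, k(e, 0)))  →  pair(pair(pair(e, pair(e, e)), pair(pair(a, a), pair(0, e))), k(e, 0))   [R3 at 2.2]
5. pair(pair(pair(e, pair(e, e)), pair(pair(a, a), pair(0, e))), k(e, 0))  →  pair(pair(pair(e, pair(e, e)), pair(pair(a, a), pair(0, e))), 0)   [R3 at 2]

pair(pair(pair(e, pair(e, e)), pair(pair(a, a), pair(0, e))), 0)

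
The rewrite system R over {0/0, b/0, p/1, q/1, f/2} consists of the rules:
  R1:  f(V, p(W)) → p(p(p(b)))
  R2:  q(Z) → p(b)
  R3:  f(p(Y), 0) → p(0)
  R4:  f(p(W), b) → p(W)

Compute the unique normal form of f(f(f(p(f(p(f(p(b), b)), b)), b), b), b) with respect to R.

1. f(f(f(p(f(p(f(p(b), b)), b)), b), b), b)  →  f(f(p(f(p(f(p(b), b)), b)), b), b)   [R4 at 1.1]
2. f(f(p(f(p(f(p(b), b)), b)), b), b)  →  f(p(f(p(f(p(b), b)), b)), b)   [R4 at 1]
3. f(p(f(p(f(p(b), b)), b)), b)  →  p(f(p(f(p(b), b)), b))   [R4 at ε]
4. p(f(p(f(p(b), b)), b))  →  p(p(f(p(b), b)))   [R4 at 1]
5. p(p(f(p(b), b)))  →  p(p(p(b)))   [R4 at 1.1]

p(p(p(b)))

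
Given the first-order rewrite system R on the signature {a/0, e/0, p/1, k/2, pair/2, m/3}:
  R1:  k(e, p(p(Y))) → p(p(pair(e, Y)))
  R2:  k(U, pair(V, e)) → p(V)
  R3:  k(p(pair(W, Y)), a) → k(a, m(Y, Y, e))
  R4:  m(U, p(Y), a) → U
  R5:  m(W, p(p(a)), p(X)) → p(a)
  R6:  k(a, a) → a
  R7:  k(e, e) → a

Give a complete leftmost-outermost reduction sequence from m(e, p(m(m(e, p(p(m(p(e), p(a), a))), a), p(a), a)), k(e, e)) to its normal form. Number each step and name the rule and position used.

1. m(e, p(m(m(e, p(p(m(p(e), p(a), a))), a), p(a), a)), k(e, e))  →  m(e, p(m(e, p(p(m(p(e), p(a), a))), a)), k(e, e))   [R4 at 2.1]
2. m(e, p(m(e, p(p(m(p(e), p(a), a))), a)), k(e, e))  →  m(e, p(e), k(e, e))   [R4 at 2.1]
3. m(e, p(e), k(e, e))  →  m(e, p(e), a)   [R7 at 3]
4. m(e, p(e), a)  →  e   [R4 at ε]

e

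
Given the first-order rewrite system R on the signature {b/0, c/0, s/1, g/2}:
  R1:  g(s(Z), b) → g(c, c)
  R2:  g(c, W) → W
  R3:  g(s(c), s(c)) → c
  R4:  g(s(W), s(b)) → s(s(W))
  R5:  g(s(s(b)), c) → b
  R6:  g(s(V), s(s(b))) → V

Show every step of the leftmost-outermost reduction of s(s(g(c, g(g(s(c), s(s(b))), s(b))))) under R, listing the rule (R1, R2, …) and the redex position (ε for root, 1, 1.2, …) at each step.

1. s(s(g(c, g(g(s(c), s(s(b))), s(b)))))  →  s(s(g(g(s(c), s(s(b))), s(b))))   [R2 at 1.1]
2. s(s(g(g(s(c), s(s(b))), s(b))))  →  s(s(g(c, s(b))))   [R6 at 1.1.1]
3. s(s(g(c, s(b))))  →  s(s(s(b)))   [R2 at 1.1]

s(s(s(b)))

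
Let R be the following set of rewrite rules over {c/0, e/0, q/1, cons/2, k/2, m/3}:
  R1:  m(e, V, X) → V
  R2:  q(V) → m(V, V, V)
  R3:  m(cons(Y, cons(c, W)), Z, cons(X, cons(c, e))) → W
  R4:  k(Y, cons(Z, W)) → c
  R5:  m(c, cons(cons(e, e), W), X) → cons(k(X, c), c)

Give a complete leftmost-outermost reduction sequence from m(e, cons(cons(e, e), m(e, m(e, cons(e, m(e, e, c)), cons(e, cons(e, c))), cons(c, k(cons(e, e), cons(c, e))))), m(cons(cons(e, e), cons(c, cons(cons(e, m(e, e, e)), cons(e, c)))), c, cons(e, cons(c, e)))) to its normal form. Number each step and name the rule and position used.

1. m(e, cons(cons(e, e), m(e, m(e, cons(e, m(e, e, c)), cons(e, cons(e, c))), cons(c, k(cons(e, e), cons(c, e))))), m(cons(cons(e, e), cons(c, cons(cons(e, m(e, e, e)), cons(e, c)))), c, cons(e, cons(c, e))))  →  cons(cons(e, e), m(e, m(e, cons(e, m(e, e, c)), cons(e, cons(e, c))), cons(c, k(cons(e, e), cons(c, e)))))   [R1 at ε]
2. cons(cons(e, e), m(e, m(e, cons(e, m(e, e, c)), cons(e, cons(e, c))), cons(c, k(cons(e, e), cons(c, e)))))  →  cons(cons(e, e), m(e, cons(e, m(e, e, c)), cons(e, cons(e, c))))   [R1 at 2]
3. cons(cons(e, e), m(e, cons(e, m(e, e, c)), cons(e, cons(e, c))))  →  cons(cons(e, e), cons(e, m(e, e, c)))   [R1 at 2]
4. cons(cons(e, e), cons(e, m(e, e, c)))  →  cons(cons(e, e), cons(e, e))   [R1 at 2.2]

cons(cons(e, e), cons(e, e))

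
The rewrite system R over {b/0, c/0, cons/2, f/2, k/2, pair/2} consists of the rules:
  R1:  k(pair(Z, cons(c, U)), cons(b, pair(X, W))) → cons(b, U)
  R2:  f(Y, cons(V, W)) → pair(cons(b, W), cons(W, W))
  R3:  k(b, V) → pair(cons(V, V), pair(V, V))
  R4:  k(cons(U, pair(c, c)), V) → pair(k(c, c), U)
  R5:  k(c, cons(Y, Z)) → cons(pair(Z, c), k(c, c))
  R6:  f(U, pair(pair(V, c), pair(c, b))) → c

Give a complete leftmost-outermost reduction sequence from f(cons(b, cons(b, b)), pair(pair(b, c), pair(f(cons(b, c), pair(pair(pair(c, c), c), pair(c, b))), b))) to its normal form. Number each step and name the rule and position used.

1. f(cons(b, cons(b, b)), pair(pair(b, c), pair(f(cons(b, c), pair(pair(pair(c, c), c), pair(c, b))), b)))  →  f(cons(b, cons(b, b)), pair(pair(b, c), pair(c, b)))   [R6 at 2.2.1]
2. f(cons(b, cons(b, b)), pair(pair(b, c), pair(c, b)))  →  c   [R6 at ε]

c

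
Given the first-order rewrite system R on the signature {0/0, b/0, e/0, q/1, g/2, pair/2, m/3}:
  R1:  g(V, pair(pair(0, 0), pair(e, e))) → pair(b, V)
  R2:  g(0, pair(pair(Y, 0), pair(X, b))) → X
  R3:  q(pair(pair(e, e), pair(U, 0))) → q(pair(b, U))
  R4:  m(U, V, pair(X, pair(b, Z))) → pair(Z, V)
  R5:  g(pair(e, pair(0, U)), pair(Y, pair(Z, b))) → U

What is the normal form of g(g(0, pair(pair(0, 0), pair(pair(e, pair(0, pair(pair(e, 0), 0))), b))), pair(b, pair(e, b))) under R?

pair(pair(e, 0), 0)

1. g(g(0, pair(pair(0, 0), pair(pair(e, pair(0, pair(pair(e, 0), 0))), b))), pair(b, pair(e, b)))  →  g(pair(e, pair(0, pair(pair(e, 0), 0))), pair(b, pair(e, b)))   [R2 at 1]
2. g(pair(e, pair(0, pair(pair(e, 0), 0))), pair(b, pair(e, b)))  →  pair(pair(e, 0), 0)   [R5 at ε]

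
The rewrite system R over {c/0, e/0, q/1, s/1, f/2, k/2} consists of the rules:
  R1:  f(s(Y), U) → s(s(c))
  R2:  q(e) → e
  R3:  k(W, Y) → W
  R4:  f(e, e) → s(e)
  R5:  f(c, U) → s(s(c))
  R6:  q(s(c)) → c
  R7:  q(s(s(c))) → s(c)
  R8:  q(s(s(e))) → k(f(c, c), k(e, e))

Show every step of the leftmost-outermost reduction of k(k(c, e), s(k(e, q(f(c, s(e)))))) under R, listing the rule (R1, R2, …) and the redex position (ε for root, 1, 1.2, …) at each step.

c

1. k(k(c, e), s(k(e, q(f(c, s(e))))))  →  k(c, e)   [R3 at ε]
2. k(c, e)  →  c   [R3 at ε]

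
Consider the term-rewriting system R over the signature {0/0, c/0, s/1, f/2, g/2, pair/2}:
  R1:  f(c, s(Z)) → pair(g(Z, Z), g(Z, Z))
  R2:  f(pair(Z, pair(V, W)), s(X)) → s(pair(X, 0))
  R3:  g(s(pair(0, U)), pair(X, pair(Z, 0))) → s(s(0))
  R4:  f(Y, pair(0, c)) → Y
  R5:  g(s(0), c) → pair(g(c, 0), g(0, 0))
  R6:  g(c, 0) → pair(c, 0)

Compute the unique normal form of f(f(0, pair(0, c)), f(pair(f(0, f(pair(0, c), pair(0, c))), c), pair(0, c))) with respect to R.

0

1. f(f(0, pair(0, c)), f(pair(f(0, f(pair(0, c), pair(0, c))), c), pair(0, c)))  →  f(0, f(pair(f(0, f(pair(0, c), pair(0, c))), c), pair(0, c)))   [R4 at 1]
2. f(0, f(pair(f(0, f(pair(0, c), pair(0, c))), c), pair(0, c)))  →  f(0, pair(f(0, f(pair(0, c), pair(0, c))), c))   [R4 at 2]
3. f(0, pair(f(0, f(pair(0, c), pair(0, c))), c))  →  f(0, pair(f(0, pair(0, c)), c))   [R4 at 2.1.2]
4. f(0, pair(f(0, pair(0, c)), c))  →  f(0, pair(0, c))   [R4 at 2.1]
5. f(0, pair(0, c))  →  0   [R4 at ε]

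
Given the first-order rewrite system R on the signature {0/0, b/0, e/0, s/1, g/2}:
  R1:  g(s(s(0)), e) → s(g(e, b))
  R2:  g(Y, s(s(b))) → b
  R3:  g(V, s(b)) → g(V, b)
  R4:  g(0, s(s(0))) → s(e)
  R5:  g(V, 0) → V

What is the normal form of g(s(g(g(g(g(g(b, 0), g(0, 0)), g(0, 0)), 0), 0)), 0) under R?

s(b)

1. g(s(g(g(g(g(g(b, 0), g(0, 0)), g(0, 0)), 0), 0)), 0)  →  s(g(g(g(g(g(b, 0), g(0, 0)), g(0, 0)), 0), 0))   [R5 at ε]
2. s(g(g(g(g(g(b, 0), g(0, 0)), g(0, 0)), 0), 0))  →  s(g(g(g(g(b, 0), g(0, 0)), g(0, 0)), 0))   [R5 at 1]
3. s(g(g(g(g(b, 0), g(0, 0)), g(0, 0)), 0))  →  s(g(g(g(b, 0), g(0, 0)), g(0, 0)))   [R5 at 1]
4. s(g(g(g(b, 0), g(0, 0)), g(0, 0)))  →  s(g(g(b, g(0, 0)), g(0, 0)))   [R5 at 1.1.1]
5. s(g(g(b, g(0, 0)), g(0, 0)))  →  s(g(g(b, 0), g(0, 0)))   [R5 at 1.1.2]
6. s(g(g(b, 0), g(0, 0)))  →  s(g(b, g(0, 0)))   [R5 at 1.1]
7. s(g(b, g(0, 0)))  →  s(g(b, 0))   [R5 at 1.2]
8. s(g(b, 0))  →  s(b)   [R5 at 1]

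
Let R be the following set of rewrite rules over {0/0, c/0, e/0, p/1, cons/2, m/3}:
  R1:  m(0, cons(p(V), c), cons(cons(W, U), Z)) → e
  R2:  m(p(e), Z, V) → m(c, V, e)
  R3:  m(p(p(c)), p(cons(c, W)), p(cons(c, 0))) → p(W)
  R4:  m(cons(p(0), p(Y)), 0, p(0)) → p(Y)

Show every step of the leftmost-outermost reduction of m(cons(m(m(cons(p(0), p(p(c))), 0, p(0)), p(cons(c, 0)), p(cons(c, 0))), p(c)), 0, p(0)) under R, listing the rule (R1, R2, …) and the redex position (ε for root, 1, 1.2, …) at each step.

1. m(cons(m(m(cons(p(0), p(p(c))), 0, p(0)), p(cons(c, 0)), p(cons(c, 0))), p(c)), 0, p(0))  →  m(cons(m(p(p(c)), p(cons(c, 0)), p(cons(c, 0))), p(c)), 0, p(0))   [R4 at 1.1.1]
2. m(cons(m(p(p(c)), p(cons(c, 0)), p(cons(c, 0))), p(c)), 0, p(0))  →  m(cons(p(0), p(c)), 0, p(0))   [R3 at 1.1]
3. m(cons(p(0), p(c)), 0, p(0))  →  p(c)   [R4 at ε]

p(c)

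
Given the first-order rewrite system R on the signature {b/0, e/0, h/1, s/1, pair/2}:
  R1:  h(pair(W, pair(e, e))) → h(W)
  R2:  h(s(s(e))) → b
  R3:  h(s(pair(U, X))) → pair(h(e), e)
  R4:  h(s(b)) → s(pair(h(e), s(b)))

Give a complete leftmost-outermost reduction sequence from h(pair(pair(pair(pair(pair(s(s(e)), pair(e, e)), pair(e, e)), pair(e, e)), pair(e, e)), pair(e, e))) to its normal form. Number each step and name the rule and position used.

1. h(pair(pair(pair(pair(pair(s(s(e)), pair(e, e)), pair(e, e)), pair(e, e)), pair(e, e)), pair(e, e)))  →  h(pair(pair(pair(pair(s(s(e)), pair(e, e)), pair(e, e)), pair(e, e)), pair(e, e)))   [R1 at ε]
2. h(pair(pair(pair(pair(s(s(e)), pair(e, e)), pair(e, e)), pair(e, e)), pair(e, e)))  →  h(pair(pair(pair(s(s(e)), pair(e, e)), pair(e, e)), pair(e, e)))   [R1 at ε]
3. h(pair(pair(pair(s(s(e)), pair(e, e)), pair(e, e)), pair(e, e)))  →  h(pair(pair(s(s(e)), pair(e, e)), pair(e, e)))   [R1 at ε]
4. h(pair(pair(s(s(e)), pair(e, e)), pair(e, e)))  →  h(pair(s(s(e)), pair(e, e)))   [R1 at ε]
5. h(pair(s(s(e)), pair(e, e)))  →  h(s(s(e)))   [R1 at ε]
6. h(s(s(e)))  →  b   [R2 at ε]

b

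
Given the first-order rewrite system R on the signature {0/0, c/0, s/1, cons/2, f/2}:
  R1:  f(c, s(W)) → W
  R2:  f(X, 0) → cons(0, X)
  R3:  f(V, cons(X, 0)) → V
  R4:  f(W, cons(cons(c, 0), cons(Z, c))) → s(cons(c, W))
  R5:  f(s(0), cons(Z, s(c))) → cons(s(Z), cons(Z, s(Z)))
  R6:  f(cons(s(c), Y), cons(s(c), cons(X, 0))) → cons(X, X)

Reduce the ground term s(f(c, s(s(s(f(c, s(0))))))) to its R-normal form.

s(s(s(0)))

1. s(f(c, s(s(s(f(c, s(0)))))))  →  s(s(s(f(c, s(0)))))   [R1 at 1]
2. s(s(s(f(c, s(0)))))  →  s(s(s(0)))   [R1 at 1.1.1]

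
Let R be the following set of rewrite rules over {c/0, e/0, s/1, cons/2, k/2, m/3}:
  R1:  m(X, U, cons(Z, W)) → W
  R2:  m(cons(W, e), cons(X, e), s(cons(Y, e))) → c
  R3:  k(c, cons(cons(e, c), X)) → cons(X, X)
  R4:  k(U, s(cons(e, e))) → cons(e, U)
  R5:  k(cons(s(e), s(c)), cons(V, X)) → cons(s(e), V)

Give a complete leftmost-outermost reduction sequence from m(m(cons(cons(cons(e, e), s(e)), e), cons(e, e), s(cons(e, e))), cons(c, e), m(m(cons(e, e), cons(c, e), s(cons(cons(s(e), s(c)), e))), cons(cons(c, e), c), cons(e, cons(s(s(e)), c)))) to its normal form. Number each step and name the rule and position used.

c

1. m(m(cons(cons(cons(e, e), s(e)), e), cons(e, e), s(cons(e, e))), cons(c, e), m(m(cons(e, e), cons(c, e), s(cons(cons(s(e), s(c)), e))), cons(cons(c, e), c), cons(e, cons(s(s(e)), c))))  →  m(c, cons(c, e), m(m(cons(e, e), cons(c, e), s(cons(cons(s(e), s(c)), e))), cons(cons(c, e), c), cons(e, cons(s(s(e)), c))))   [R2 at 1]
2. m(c, cons(c, e), m(m(cons(e, e), cons(c, e), s(cons(cons(s(e), s(c)), e))), cons(cons(c, e), c), cons(e, cons(s(s(e)), c))))  →  m(c, cons(c, e), cons(s(s(e)), c))   [R1 at 3]
3. m(c, cons(c, e), cons(s(s(e)), c))  →  c   [R1 at ε]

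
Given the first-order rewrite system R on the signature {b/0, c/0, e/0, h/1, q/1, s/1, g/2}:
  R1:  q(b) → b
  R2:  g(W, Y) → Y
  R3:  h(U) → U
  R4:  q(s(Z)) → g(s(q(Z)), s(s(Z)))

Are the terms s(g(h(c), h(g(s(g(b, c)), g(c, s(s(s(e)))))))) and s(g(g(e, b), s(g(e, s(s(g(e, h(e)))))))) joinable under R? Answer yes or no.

Reduce t₁ = s(g(h(c), h(g(s(g(b, c)), g(c, s(s(s(e)))))))):
1. s(g(h(c), h(g(s(g(b, c)), g(c, s(s(s(e))))))))  →  s(h(g(s(g(b, c)), g(c, s(s(s(e)))))))   [R2 at 1]
2. s(h(g(s(g(b, c)), g(c, s(s(s(e)))))))  →  s(g(s(g(b, c)), g(c, s(s(s(e))))))   [R3 at 1]
3. s(g(s(g(b, c)), g(c, s(s(s(e))))))  →  s(g(c, s(s(s(e)))))   [R2 at 1]
4. s(g(c, s(s(s(e)))))  →  s(s(s(s(e))))   [R2 at 1]

Reduce t₂ = s(g(g(e, b), s(g(e, s(s(g(e, h(e)))))))):
1. s(g(g(e, b), s(g(e, s(s(g(e, h(e))))))))  →  s(s(g(e, s(s(g(e, h(e)))))))   [R2 at 1]
2. s(s(g(e, s(s(g(e, h(e)))))))  →  s(s(s(s(g(e, h(e))))))   [R2 at 1.1]
3. s(s(s(s(g(e, h(e))))))  →  s(s(s(s(h(e)))))   [R2 at 1.1.1.1]
4. s(s(s(s(h(e)))))  →  s(s(s(s(e))))   [R3 at 1.1.1.1]

yes — NF(t₁) = s(s(s(s(e)))), NF(t₂) = s(s(s(s(e))))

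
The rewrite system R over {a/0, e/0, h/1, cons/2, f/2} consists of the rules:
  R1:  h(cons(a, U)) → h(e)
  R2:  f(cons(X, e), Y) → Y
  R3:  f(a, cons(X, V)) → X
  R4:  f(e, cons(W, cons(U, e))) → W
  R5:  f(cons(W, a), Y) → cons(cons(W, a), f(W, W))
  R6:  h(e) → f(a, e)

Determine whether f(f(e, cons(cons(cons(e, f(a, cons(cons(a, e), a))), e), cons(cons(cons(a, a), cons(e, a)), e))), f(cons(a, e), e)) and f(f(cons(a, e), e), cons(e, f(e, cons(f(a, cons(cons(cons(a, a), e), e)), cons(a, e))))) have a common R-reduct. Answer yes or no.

yes — NF(t₁) = e, NF(t₂) = e

Reduce t₁ = f(f(e, cons(cons(cons(e, f(a, cons(cons(a, e), a))), e), cons(cons(cons(a, a), cons(e, a)), e))), f(cons(a, e), e)):
1. f(f(e, cons(cons(cons(e, f(a, cons(cons(a, e), a))), e), cons(cons(cons(a, a), cons(e, a)), e))), f(cons(a, e), e))  →  f(cons(cons(e, f(a, cons(cons(a, e), a))), e), f(cons(a, e), e))   [R4 at 1]
2. f(cons(cons(e, f(a, cons(cons(a, e), a))), e), f(cons(a, e), e))  →  f(cons(a, e), e)   [R2 at ε]
3. f(cons(a, e), e)  →  e   [R2 at ε]

Reduce t₂ = f(f(cons(a, e), e), cons(e, f(e, cons(f(a, cons(cons(cons(a, a), e), e)), cons(a, e))))):
1. f(f(cons(a, e), e), cons(e, f(e, cons(f(a, cons(cons(cons(a, a), e), e)), cons(a, e)))))  →  f(e, cons(e, f(e, cons(f(a, cons(cons(cons(a, a), e), e)), cons(a, e)))))   [R2 at 1]
2. f(e, cons(e, f(e, cons(f(a, cons(cons(cons(a, a), e), e)), cons(a, e)))))  →  f(e, cons(e, f(a, cons(cons(cons(a, a), e), e))))   [R4 at 2.2]
3. f(e, cons(e, f(a, cons(cons(cons(a, a), e), e))))  →  f(e, cons(e, cons(cons(a, a), e)))   [R3 at 2.2]
4. f(e, cons(e, cons(cons(a, a), e)))  →  e   [R4 at ε]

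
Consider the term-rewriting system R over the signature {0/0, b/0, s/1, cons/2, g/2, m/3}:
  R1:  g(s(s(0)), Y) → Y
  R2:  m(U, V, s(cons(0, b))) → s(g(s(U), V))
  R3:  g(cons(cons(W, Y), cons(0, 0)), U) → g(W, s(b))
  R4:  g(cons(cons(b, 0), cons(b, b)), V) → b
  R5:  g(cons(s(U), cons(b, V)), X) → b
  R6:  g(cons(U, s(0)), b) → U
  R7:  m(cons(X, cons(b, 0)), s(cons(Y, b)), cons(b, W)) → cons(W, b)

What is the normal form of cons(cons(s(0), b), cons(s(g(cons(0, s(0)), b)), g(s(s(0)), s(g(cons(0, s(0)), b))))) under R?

1. cons(cons(s(0), b), cons(s(g(cons(0, s(0)), b)), g(s(s(0)), s(g(cons(0, s(0)), b)))))  →  cons(cons(s(0), b), cons(s(0), g(s(s(0)), s(g(cons(0, s(0)), b)))))   [R6 at 2.1.1]
2. cons(cons(s(0), b), cons(s(0), g(s(s(0)), s(g(cons(0, s(0)), b)))))  →  cons(cons(s(0), b), cons(s(0), s(g(cons(0, s(0)), b))))   [R1 at 2.2]
3. cons(cons(s(0), b), cons(s(0), s(g(cons(0, s(0)), b))))  →  cons(cons(s(0), b), cons(s(0), s(0)))   [R6 at 2.2.1]

cons(cons(s(0), b), cons(s(0), s(0)))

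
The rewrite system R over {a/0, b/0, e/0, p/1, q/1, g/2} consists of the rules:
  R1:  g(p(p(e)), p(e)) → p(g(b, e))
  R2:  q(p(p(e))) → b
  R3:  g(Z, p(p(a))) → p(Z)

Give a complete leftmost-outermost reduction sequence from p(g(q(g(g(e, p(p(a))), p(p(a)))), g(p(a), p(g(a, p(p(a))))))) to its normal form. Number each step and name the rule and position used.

p(p(b))

1. p(g(q(g(g(e, p(p(a))), p(p(a)))), g(p(a), p(g(a, p(p(a)))))))  →  p(g(q(p(g(e, p(p(a))))), g(p(a), p(g(a, p(p(a)))))))   [R3 at 1.1.1]
2. p(g(q(p(g(e, p(p(a))))), g(p(a), p(g(a, p(p(a)))))))  →  p(g(q(p(p(e))), g(p(a), p(g(a, p(p(a)))))))   [R3 at 1.1.1.1]
3. p(g(q(p(p(e))), g(p(a), p(g(a, p(p(a)))))))  →  p(g(b, g(p(a), p(g(a, p(p(a)))))))   [R2 at 1.1]
4. p(g(b, g(p(a), p(g(a, p(p(a)))))))  →  p(g(b, g(p(a), p(p(a)))))   [R3 at 1.2.2.1]
5. p(g(b, g(p(a), p(p(a)))))  →  p(g(b, p(p(a))))   [R3 at 1.2]
6. p(g(b, p(p(a))))  →  p(p(b))   [R3 at 1]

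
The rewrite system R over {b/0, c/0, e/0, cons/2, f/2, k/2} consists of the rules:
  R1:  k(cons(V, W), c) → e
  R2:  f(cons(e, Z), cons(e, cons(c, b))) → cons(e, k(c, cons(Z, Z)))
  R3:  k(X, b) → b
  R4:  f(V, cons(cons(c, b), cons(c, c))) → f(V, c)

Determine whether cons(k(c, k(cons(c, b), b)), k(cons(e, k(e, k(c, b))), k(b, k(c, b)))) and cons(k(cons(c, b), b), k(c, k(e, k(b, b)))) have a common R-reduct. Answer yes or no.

Reduce t₁ = cons(k(c, k(cons(c, b), b)), k(cons(e, k(e, k(c, b))), k(b, k(c, b)))):
1. cons(k(c, k(cons(c, b), b)), k(cons(e, k(e, k(c, b))), k(b, k(c, b))))  →  cons(k(c, b), k(cons(e, k(e, k(c, b))), k(b, k(c, b))))   [R3 at 1.2]
2. cons(k(c, b), k(cons(e, k(e, k(c, b))), k(b, k(c, b))))  →  cons(b, k(cons(e, k(e, k(c, b))), k(b, k(c, b))))   [R3 at 1]
3. cons(b, k(cons(e, k(e, k(c, b))), k(b, k(c, b))))  →  cons(b, k(cons(e, k(e, b)), k(b, k(c, b))))   [R3 at 2.1.2.2]
4. cons(b, k(cons(e, k(e, b)), k(b, k(c, b))))  →  cons(b, k(cons(e, b), k(b, k(c, b))))   [R3 at 2.1.2]
5. cons(b, k(cons(e, b), k(b, k(c, b))))  →  cons(b, k(cons(e, b), k(b, b)))   [R3 at 2.2.2]
6. cons(b, k(cons(e, b), k(b, b)))  →  cons(b, k(cons(e, b), b))   [R3 at 2.2]
7. cons(b, k(cons(e, b), b))  →  cons(b, b)   [R3 at 2]

Reduce t₂ = cons(k(cons(c, b), b), k(c, k(e, k(b, b)))):
1. cons(k(cons(c, b), b), k(c, k(e, k(b, b))))  →  cons(b, k(c, k(e, k(b, b))))   [R3 at 1]
2. cons(b, k(c, k(e, k(b, b))))  →  cons(b, k(c, k(e, b)))   [R3 at 2.2.2]
3. cons(b, k(c, k(e, b)))  →  cons(b, k(c, b))   [R3 at 2.2]
4. cons(b, k(c, b))  →  cons(b, b)   [R3 at 2]

yes — NF(t₁) = cons(b, b), NF(t₂) = cons(b, b)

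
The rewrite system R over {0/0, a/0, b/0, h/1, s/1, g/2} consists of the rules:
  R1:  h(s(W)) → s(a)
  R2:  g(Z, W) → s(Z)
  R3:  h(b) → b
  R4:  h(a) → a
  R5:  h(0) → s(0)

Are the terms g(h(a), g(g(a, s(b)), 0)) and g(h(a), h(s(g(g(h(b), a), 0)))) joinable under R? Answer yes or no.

Reduce t₁ = g(h(a), g(g(a, s(b)), 0)):
1. g(h(a), g(g(a, s(b)), 0))  →  s(h(a))   [R2 at ε]
2. s(h(a))  →  s(a)   [R4 at 1]

Reduce t₂ = g(h(a), h(s(g(g(h(b), a), 0)))):
1. g(h(a), h(s(g(g(h(b), a), 0))))  →  s(h(a))   [R2 at ε]
2. s(h(a))  →  s(a)   [R4 at 1]

yes — NF(t₁) = s(a), NF(t₂) = s(a)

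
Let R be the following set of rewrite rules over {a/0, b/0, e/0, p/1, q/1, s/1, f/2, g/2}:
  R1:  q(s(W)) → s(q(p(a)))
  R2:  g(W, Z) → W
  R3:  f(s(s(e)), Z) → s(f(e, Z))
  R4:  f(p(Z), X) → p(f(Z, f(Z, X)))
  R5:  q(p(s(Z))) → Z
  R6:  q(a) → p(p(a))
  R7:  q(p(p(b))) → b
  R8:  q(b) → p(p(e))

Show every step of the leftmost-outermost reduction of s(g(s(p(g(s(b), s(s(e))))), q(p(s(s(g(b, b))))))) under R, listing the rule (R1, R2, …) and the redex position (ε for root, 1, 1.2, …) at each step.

s(s(p(s(b))))

1. s(g(s(p(g(s(b), s(s(e))))), q(p(s(s(g(b, b)))))))  →  s(s(p(g(s(b), s(s(e))))))   [R2 at 1]
2. s(s(p(g(s(b), s(s(e))))))  →  s(s(p(s(b))))   [R2 at 1.1.1]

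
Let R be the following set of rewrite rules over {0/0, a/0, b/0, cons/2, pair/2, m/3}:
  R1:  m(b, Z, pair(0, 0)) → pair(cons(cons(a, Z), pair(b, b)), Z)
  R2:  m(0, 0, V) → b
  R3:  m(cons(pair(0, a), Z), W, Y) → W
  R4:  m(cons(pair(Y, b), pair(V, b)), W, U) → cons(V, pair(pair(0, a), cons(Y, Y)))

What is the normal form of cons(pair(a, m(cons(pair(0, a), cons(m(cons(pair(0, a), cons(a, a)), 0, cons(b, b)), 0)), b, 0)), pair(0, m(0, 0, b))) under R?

cons(pair(a, b), pair(0, b))

1. cons(pair(a, m(cons(pair(0, a), cons(m(cons(pair(0, a), cons(a, a)), 0, cons(b, b)), 0)), b, 0)), pair(0, m(0, 0, b)))  →  cons(pair(a, b), pair(0, m(0, 0, b)))   [R3 at 1.2]
2. cons(pair(a, b), pair(0, m(0, 0, b)))  →  cons(pair(a, b), pair(0, b))   [R2 at 2.2]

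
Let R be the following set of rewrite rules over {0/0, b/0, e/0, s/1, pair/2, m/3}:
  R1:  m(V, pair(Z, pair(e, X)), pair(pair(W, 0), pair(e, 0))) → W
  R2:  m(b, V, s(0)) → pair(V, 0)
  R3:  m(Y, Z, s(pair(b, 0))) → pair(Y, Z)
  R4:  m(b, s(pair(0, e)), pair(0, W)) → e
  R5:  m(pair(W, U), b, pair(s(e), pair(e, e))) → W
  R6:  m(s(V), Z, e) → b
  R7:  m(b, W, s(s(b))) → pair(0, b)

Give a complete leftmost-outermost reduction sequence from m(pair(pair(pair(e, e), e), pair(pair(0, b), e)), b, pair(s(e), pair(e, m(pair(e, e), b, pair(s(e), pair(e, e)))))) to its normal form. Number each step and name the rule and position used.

1. m(pair(pair(pair(e, e), e), pair(pair(0, b), e)), b, pair(s(e), pair(e, m(pair(e, e), b, pair(s(e), pair(e, e))))))  →  m(pair(pair(pair(e, e), e), pair(pair(0, b), e)), b, pair(s(e), pair(e, e)))   [R5 at 3.2.2]
2. m(pair(pair(pair(e, e), e), pair(pair(0, b), e)), b, pair(s(e), pair(e, e)))  →  pair(pair(e, e), e)   [R5 at ε]

pair(pair(e, e), e)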